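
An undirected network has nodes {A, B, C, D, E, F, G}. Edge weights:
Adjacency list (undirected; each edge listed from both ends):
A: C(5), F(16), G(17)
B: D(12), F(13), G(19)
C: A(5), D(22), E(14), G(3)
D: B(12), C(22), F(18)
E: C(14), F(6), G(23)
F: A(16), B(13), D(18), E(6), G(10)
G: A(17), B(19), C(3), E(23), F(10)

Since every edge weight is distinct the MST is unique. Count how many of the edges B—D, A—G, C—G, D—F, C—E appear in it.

2

Kruskal's algorithm — process edges by increasing weight (ties by edge label):
C—G (3): add — endpoints in different components.
A—C (5): add — endpoints in different components.
E—F (6): add — endpoints in different components.
F—G (10): add — endpoints in different components.
B—D (12): add — endpoints in different components.
B—F (13): add — endpoints in different components.
MST edge set: {C—G, A—C, E—F, F—G, B—D, B—F}.
Of the listed edges, {B—D, C—G} are in the MST → 2.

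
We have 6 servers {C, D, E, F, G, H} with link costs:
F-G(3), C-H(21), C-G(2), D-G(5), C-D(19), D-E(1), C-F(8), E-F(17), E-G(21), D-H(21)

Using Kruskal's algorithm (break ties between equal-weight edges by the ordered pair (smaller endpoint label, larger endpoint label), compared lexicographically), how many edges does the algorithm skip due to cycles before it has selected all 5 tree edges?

3

Kruskal: consider edges lightest-first.
D-E (1): add. Components now {C} {D,E} {F} {G} {H}
C-G (2): add. Components now {C,G} {D,E} {F} {H}
F-G (3): add. Components now {C,F,G} {D,E} {H}
D-G (5): add. Components now {C,D,E,F,G} {H}
C-F (8): skip — C and F already connected.
E-F (17): skip — E and F already connected.
C-D (19): skip — C and D already connected.
C-H (21): add. Components now {C,D,E,F,G,H}
Edges rejected before the tree was complete: 3.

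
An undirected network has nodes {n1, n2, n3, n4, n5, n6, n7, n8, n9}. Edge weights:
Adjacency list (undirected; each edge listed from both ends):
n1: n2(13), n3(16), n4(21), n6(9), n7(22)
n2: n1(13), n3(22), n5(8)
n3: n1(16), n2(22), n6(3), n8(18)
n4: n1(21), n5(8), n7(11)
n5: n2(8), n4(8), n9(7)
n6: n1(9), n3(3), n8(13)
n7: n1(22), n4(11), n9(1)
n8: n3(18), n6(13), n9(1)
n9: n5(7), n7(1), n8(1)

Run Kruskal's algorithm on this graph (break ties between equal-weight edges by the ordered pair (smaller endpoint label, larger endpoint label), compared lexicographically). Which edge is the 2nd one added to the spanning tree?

Kruskal: consider edges lightest-first.
n7 n9 (1): add — endpoints in different components.
n8 n9 (1): add — endpoints in different components.
n3 n6 (3): add — endpoints in different components.
n5 n9 (7): add — endpoints in different components.
n2 n5 (8): add — endpoints in different components.
n4 n5 (8): add — endpoints in different components.
n1 n6 (9): add — endpoints in different components.
n4 n7 (11): skip — n7 and n4 already connected.
n1 n2 (13): add — endpoints in different components.
The 2nd edge added is n8 n9.

n8-n9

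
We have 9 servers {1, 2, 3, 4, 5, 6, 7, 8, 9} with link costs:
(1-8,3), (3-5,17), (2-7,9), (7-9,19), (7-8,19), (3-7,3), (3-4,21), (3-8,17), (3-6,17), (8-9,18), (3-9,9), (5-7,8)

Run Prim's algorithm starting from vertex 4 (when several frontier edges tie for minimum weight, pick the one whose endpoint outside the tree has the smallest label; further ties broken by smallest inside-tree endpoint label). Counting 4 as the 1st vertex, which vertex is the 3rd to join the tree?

7

Prim's algorithm from 4:
Step 1: frontier [3-4 21] → take 3-4 (21); add 3.
Step 2: frontier [3-7 3, 3-9 9, 3-5 17, 3-6 17, 3-8 17] → take 3-7 (3); add 7.
Step 3: frontier [3-9 9, 3-5 17, 3-6 17, 3-8 17, 5-7 8, 2-7 9, 7-8 19, 7-9 19] → take 5-7 (8); add 5.
Step 4: frontier [3-9 9, 3-6 17, 3-8 17, 2-7 9, 7-8 19, 7-9 19] → take 2-7 (9); add 2.
Step 5: frontier [3-9 9, 3-6 17, 3-8 17, 7-8 19, 7-9 19] → take 3-9 (9); add 9.
Step 6: frontier [3-6 17, 3-8 17, 7-8 19, 8-9 18] → take 3-6 (17); add 6.
Step 7: frontier [3-8 17, 7-8 19, 8-9 18] → take 3-8 (17); add 8.
Step 8: frontier [1-8 3] → take 1-8 (3); add 1.
Vertex order: 4, 3, 7, 5, 2, 9, 6, 8, 1. The 3rd vertex is 7.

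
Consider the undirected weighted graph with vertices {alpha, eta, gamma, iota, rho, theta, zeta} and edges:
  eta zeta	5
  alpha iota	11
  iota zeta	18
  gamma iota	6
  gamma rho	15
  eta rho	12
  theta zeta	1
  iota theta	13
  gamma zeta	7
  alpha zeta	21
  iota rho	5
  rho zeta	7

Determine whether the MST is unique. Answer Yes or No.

No

Kruskal: consider edges lightest-first.
theta zeta (1): add. Components now {gamma} {rho} {theta,zeta} {alpha} {eta} {iota}
eta zeta (5): add. Components now {gamma} {rho} {eta,theta,zeta} {alpha} {iota}
iota rho (5): add. Components now {gamma} {iota,rho} {eta,theta,zeta} {alpha}
gamma iota (6): add. Components now {gamma,iota,rho} {eta,theta,zeta} {alpha}
gamma zeta (7): add. Components now {eta,gamma,iota,rho,theta,zeta} {alpha}
rho zeta (7): skip — rho and zeta already connected.
alpha iota (11): add. Components now {alpha,eta,gamma,iota,rho,theta,zeta}
Non-tree edge rho zeta has weight 7, equal to the heaviest edge on its tree cycle — swapping gives another MST of the same weight. Not unique.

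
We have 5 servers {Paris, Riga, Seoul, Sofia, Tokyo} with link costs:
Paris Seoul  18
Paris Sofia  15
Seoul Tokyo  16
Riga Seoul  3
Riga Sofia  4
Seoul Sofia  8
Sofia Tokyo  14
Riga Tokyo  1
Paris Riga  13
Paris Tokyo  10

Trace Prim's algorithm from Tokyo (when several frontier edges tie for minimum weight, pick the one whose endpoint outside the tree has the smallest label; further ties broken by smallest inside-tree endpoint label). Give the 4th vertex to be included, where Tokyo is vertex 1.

Grow the tree from Tokyo using Prim:
Step 1: cheapest edge leaving the tree is Riga Tokyo (1); add Riga.
Step 2: cheapest edge leaving the tree is Riga Seoul (3); add Seoul.
Step 3: cheapest edge leaving the tree is Riga Sofia (4); add Sofia.
Step 4: cheapest edge leaving the tree is Paris Tokyo (10); add Paris.
Vertex order: Tokyo, Riga, Seoul, Sofia, Paris. The 4th vertex is Sofia.

Sofia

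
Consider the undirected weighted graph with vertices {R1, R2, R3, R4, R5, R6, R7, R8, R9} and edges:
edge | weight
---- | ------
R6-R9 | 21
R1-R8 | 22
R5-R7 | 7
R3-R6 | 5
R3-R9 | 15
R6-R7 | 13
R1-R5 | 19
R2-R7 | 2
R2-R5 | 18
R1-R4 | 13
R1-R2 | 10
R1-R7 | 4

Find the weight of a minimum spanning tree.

81

Prim's algorithm from R5:
Step 1: cheapest edge leaving the tree is R5-R7 (7); add R7.
Step 2: cheapest edge leaving the tree is R2-R7 (2); add R2.
Step 3: cheapest edge leaving the tree is R1-R7 (4); add R1.
Step 4: cheapest edge leaving the tree is R1-R4 (13); add R4.
Step 5: cheapest edge leaving the tree is R6-R7 (13); add R6.
Step 6: cheapest edge leaving the tree is R3-R6 (5); add R3.
Step 7: cheapest edge leaving the tree is R3-R9 (15); add R9.
Step 8: cheapest edge leaving the tree is R1-R8 (22); add R8.
MST edges: R5-R7, R2-R7, R1-R7, R1-R4, R6-R7, R3-R6, R3-R9, R1-R8; total weight 7+2+4+13+13+5+15+22 = 81.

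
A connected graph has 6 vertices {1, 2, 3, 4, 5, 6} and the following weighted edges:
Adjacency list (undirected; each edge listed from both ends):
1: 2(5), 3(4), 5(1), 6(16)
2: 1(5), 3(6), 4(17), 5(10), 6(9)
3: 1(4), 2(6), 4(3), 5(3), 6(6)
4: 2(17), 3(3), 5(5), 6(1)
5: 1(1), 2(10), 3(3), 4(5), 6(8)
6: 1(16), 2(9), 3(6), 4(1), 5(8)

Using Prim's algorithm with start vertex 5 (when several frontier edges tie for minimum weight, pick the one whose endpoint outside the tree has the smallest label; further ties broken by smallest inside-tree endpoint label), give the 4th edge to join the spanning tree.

4-6

Prim's algorithm from 5:
Step 1: frontier [1–5 1, 3–5 3, 4–5 5, 5–6 8, 2–5 10] → take 1–5 (1); add 1.
Step 2: frontier [1–3 4, 1–2 5, 1–6 16, 3–5 3, 4–5 5, 5–6 8, 2–5 10] → take 3–5 (3); add 3.
Step 3: frontier [1–2 5, 1–6 16, 3–4 3, 2–3 6, 3–6 6, 4–5 5, 5–6 8, 2–5 10] → take 3–4 (3); add 4.
Step 4: frontier [1–2 5, 1–6 16, 2–3 6, 3–6 6, 4–6 1, 2–4 17, 5–6 8, 2–5 10] → take 4–6 (1); add 6.
Step 5: frontier [1–2 5, 2–3 6, 2–4 17, 2–5 10, 2–6 9] → take 1–2 (5); add 2.
The 4th edge added is 4–6.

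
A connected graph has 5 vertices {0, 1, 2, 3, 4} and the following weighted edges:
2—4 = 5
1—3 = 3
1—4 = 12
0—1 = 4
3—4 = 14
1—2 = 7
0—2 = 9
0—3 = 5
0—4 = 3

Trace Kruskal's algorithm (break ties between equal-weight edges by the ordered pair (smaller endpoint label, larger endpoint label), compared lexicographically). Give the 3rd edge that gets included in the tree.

Sort edges by weight, then run Kruskal:
0—4 (3): add. Components now {0,4} {1} {2} {3}
1—3 (3): add. Components now {0,4} {1,3} {2}
0—1 (4): add. Components now {0,1,3,4} {2}
0—3 (5): skip — 0 and 3 already connected.
2—4 (5): add. Components now {0,1,2,3,4}
The 3rd edge added is 0—1.

0-1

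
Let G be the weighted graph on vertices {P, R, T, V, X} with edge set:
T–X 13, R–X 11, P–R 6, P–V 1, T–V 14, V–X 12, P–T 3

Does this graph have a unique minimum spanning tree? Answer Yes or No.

Yes

Kruskal's algorithm — process edges by increasing weight (ties by edge label):
P–V (1): add — endpoints in different components.
P–T (3): add — endpoints in different components.
P–R (6): add — endpoints in different components.
R–X (11): add — endpoints in different components.
Every non-tree edge has weight strictly greater than the heaviest edge on the tree path between its endpoints, so the MST is unique.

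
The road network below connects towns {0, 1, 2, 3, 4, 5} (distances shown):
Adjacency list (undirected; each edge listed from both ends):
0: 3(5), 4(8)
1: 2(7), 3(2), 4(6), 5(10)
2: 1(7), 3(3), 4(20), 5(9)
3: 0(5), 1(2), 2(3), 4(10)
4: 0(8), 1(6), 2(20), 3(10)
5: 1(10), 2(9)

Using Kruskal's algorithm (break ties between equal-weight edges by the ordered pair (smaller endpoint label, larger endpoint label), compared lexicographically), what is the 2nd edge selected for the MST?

Kruskal: consider edges lightest-first.
1—3 (2): add. Components now {0} {1,3} {2} {4} {5}
2—3 (3): add. Components now {0} {1,2,3} {4} {5}
0—3 (5): add. Components now {0,1,2,3} {4} {5}
1—4 (6): add. Components now {0,1,2,3,4} {5}
1—2 (7): skip — 1 and 2 already connected.
0—4 (8): skip — 0 and 4 already connected.
2—5 (9): add. Components now {0,1,2,3,4,5}
The 2nd edge added is 2—3.

2-3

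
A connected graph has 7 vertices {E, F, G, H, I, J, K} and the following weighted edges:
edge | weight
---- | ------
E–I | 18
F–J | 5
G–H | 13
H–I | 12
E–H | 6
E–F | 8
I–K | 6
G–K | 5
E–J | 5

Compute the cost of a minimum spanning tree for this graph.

39

Prim, starting at F.
Step 1: cheapest edge leaving the tree is F–J (5); add J.
Step 2: cheapest edge leaving the tree is E–J (5); add E.
Step 3: cheapest edge leaving the tree is E–H (6); add H.
Step 4: cheapest edge leaving the tree is H–I (12); add I.
Step 5: cheapest edge leaving the tree is I–K (6); add K.
Step 6: cheapest edge leaving the tree is G–K (5); add G.
MST edges: F–J, E–J, E–H, H–I, I–K, G–K; total weight 5+5+6+12+6+5 = 39.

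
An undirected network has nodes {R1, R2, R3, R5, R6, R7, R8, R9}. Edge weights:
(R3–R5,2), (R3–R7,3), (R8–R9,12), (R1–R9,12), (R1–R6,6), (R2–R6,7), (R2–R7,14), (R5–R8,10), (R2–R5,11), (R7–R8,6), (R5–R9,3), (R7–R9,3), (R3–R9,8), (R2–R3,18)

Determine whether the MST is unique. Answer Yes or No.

No

Kruskal's algorithm — process edges by increasing weight (ties by edge label):
R3–R5 (2): add — endpoints in different components.
R3–R7 (3): add — endpoints in different components.
R5–R9 (3): add — endpoints in different components.
R7–R9 (3): skip — R9 and R7 already connected.
R1–R6 (6): add — endpoints in different components.
R7–R8 (6): add — endpoints in different components.
R2–R6 (7): add — endpoints in different components.
R3–R9 (8): skip — R9 and R3 already connected.
R5–R8 (10): skip — R8 and R5 already connected.
R2–R5 (11): add — endpoints in different components.
Non-tree edge R7–R9 has weight 3, equal to the heaviest edge on its tree cycle — swapping gives another MST of the same weight. Not unique.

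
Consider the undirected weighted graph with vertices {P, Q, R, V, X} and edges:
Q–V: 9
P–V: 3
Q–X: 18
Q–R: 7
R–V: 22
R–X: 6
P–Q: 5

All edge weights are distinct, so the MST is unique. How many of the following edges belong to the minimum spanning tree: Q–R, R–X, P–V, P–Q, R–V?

Kruskal: consider edges lightest-first.
P–V (3): add — endpoints in different components.
P–Q (5): add — endpoints in different components.
R–X (6): add — endpoints in different components.
Q–R (7): add — endpoints in different components.
MST edge set: {P–V, P–Q, R–X, Q–R}.
Of the listed edges, {Q–R, R–X, P–V, P–Q} are in the MST → 4.

4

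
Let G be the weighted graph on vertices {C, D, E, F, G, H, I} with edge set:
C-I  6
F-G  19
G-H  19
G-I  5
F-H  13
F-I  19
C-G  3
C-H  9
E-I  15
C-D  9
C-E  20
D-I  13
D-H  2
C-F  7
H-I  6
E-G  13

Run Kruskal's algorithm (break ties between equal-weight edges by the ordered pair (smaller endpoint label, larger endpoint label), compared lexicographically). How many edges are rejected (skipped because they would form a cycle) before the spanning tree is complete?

4

Sort edges by weight, then run Kruskal:
D-H (2): add — endpoints in different components.
C-G (3): add — endpoints in different components.
G-I (5): add — endpoints in different components.
C-I (6): skip — C and I already connected.
H-I (6): add — endpoints in different components.
C-F (7): add — endpoints in different components.
C-D (9): skip — C and D already connected.
C-H (9): skip — C and H already connected.
D-I (13): skip — D and I already connected.
E-G (13): add — endpoints in different components.
Edges rejected before the tree was complete: 4.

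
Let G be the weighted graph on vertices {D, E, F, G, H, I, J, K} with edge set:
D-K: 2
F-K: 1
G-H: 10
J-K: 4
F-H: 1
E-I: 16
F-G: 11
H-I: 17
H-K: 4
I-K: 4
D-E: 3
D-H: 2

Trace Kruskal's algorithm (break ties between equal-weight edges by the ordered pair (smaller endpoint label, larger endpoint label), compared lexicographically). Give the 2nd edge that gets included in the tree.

Kruskal: consider edges lightest-first.
F-H (1): add — endpoints in different components.
F-K (1): add — endpoints in different components.
D-H (2): add — endpoints in different components.
D-K (2): skip — D and K already connected.
D-E (3): add — endpoints in different components.
H-K (4): skip — H and K already connected.
I-K (4): add — endpoints in different components.
J-K (4): add — endpoints in different components.
G-H (10): add — endpoints in different components.
The 2nd edge added is F-K.

F-K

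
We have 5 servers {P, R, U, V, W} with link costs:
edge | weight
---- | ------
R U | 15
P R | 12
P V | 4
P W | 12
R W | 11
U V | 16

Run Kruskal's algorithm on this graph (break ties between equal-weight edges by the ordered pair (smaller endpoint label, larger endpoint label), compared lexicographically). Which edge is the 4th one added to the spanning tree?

Sort edges by weight, then run Kruskal:
P V (4): add. Components now {W} {P,V} {U} {R}
R W (11): add. Components now {R,W} {P,V} {U}
P R (12): add. Components now {P,R,V,W} {U}
P W (12): skip — W and P already connected.
R U (15): add. Components now {P,R,U,V,W}
The 4th edge added is R U.

R-U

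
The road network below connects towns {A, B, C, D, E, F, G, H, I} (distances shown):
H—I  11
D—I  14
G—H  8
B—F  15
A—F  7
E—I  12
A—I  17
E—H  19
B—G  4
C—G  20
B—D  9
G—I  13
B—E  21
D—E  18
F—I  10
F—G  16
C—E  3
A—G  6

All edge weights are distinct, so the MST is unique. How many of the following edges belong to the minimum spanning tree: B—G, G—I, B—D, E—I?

Sort edges by weight, then run Kruskal:
C—E (3): add — endpoints in different components.
B—G (4): add — endpoints in different components.
A—G (6): add — endpoints in different components.
A—F (7): add — endpoints in different components.
G—H (8): add — endpoints in different components.
B—D (9): add — endpoints in different components.
F—I (10): add — endpoints in different components.
H—I (11): skip — H and I already connected.
E—I (12): add — endpoints in different components.
MST edge set: {C—E, B—G, A—G, A—F, G—H, B—D, F—I, E—I}.
Of the listed edges, {B—G, B—D, E—I} are in the MST → 3.

3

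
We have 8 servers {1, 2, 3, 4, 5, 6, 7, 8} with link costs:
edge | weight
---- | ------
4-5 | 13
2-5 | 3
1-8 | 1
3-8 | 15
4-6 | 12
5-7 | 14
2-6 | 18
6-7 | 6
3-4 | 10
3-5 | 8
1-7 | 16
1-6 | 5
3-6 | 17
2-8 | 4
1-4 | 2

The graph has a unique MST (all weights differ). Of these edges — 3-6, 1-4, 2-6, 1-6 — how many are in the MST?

Kruskal's algorithm — process edges by increasing weight (ties by edge label):
1-8 (1): add — endpoints in different components.
1-4 (2): add — endpoints in different components.
2-5 (3): add — endpoints in different components.
2-8 (4): add — endpoints in different components.
1-6 (5): add — endpoints in different components.
6-7 (6): add — endpoints in different components.
3-5 (8): add — endpoints in different components.
MST edge set: {1-8, 1-4, 2-5, 2-8, 1-6, 6-7, 3-5}.
Of the listed edges, {1-4, 1-6} are in the MST → 2.

2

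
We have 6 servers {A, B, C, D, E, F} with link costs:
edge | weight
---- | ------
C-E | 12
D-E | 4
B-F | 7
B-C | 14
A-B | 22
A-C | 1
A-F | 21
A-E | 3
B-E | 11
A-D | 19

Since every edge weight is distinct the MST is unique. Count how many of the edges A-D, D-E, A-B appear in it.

1

Sort edges by weight, then run Kruskal:
A-C (1): add — endpoints in different components.
A-E (3): add — endpoints in different components.
D-E (4): add — endpoints in different components.
B-F (7): add — endpoints in different components.
B-E (11): add — endpoints in different components.
MST edge set: {A-C, A-E, D-E, B-F, B-E}.
Of the listed edges, {D-E} are in the MST → 1.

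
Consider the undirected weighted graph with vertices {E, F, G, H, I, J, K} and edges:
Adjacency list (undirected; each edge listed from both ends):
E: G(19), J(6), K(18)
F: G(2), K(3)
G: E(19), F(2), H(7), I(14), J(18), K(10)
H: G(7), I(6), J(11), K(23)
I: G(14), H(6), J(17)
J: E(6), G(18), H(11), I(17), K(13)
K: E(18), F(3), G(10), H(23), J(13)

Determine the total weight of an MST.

35

Prim's algorithm from G:
Step 1: cheapest edge leaving the tree is F G (2); add F.
Step 2: cheapest edge leaving the tree is F K (3); add K.
Step 3: cheapest edge leaving the tree is G H (7); add H.
Step 4: cheapest edge leaving the tree is H I (6); add I.
Step 5: cheapest edge leaving the tree is H J (11); add J.
Step 6: cheapest edge leaving the tree is E J (6); add E.
MST edges: F G, F K, G H, H I, H J, E J; total weight 2+3+7+6+11+6 = 35.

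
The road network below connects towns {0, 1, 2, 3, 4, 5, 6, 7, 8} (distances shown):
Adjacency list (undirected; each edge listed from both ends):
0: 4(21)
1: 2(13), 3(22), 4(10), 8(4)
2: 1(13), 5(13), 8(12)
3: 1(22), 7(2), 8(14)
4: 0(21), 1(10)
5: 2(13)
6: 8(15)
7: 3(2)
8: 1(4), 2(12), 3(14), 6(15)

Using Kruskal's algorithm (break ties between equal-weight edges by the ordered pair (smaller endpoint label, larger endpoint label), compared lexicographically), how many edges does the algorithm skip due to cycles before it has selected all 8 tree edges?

Kruskal: consider edges lightest-first.
3-7 (2): add — endpoints in different components.
1-8 (4): add — endpoints in different components.
1-4 (10): add — endpoints in different components.
2-8 (12): add — endpoints in different components.
1-2 (13): skip — 1 and 2 already connected.
2-5 (13): add — endpoints in different components.
3-8 (14): add — endpoints in different components.
6-8 (15): add — endpoints in different components.
0-4 (21): add — endpoints in different components.
Edges rejected before the tree was complete: 1.

1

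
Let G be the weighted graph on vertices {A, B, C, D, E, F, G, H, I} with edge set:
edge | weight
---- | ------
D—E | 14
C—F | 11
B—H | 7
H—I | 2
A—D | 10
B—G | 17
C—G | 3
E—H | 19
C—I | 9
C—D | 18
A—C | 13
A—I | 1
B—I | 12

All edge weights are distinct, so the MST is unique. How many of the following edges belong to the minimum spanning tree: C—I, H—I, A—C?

Kruskal: consider edges lightest-first.
A—I (1): add — endpoints in different components.
H—I (2): add — endpoints in different components.
C—G (3): add — endpoints in different components.
B—H (7): add — endpoints in different components.
C—I (9): add — endpoints in different components.
A—D (10): add — endpoints in different components.
C—F (11): add — endpoints in different components.
B—I (12): skip — B and I already connected.
A—C (13): skip — A and C already connected.
D—E (14): add — endpoints in different components.
MST edge set: {A—I, H—I, C—G, B—H, C—I, A—D, C—F, D—E}.
Of the listed edges, {C—I, H—I} are in the MST → 2.

2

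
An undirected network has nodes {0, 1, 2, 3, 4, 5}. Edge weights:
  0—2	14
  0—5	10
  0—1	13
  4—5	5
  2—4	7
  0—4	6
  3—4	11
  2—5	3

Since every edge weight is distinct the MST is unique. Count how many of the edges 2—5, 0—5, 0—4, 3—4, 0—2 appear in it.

3

Sort edges by weight, then run Kruskal:
2—5 (3): add. Components now {0} {1} {2,5} {3} {4}
4—5 (5): add. Components now {0} {1} {2,4,5} {3}
0—4 (6): add. Components now {0,2,4,5} {1} {3}
2—4 (7): skip — 2 and 4 already connected.
0—5 (10): skip — 0 and 5 already connected.
3—4 (11): add. Components now {0,2,3,4,5} {1}
0—1 (13): add. Components now {0,1,2,3,4,5}
MST edge set: {2—5, 4—5, 0—4, 3—4, 0—1}.
Of the listed edges, {2—5, 0—4, 3—4} are in the MST → 3.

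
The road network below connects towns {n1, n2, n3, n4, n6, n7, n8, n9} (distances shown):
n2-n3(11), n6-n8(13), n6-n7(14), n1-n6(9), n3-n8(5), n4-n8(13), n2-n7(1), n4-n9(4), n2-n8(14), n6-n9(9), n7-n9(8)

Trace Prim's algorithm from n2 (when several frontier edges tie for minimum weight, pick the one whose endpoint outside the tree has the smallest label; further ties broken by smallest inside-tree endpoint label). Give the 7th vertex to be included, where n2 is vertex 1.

n3

Prim, starting at n2.
Step 1: cheapest edge leaving the tree is n2-n7 (1); add n7.
Step 2: cheapest edge leaving the tree is n7-n9 (8); add n9.
Step 3: cheapest edge leaving the tree is n4-n9 (4); add n4.
Step 4: cheapest edge leaving the tree is n6-n9 (9); add n6.
Step 5: cheapest edge leaving the tree is n1-n6 (9); add n1.
Step 6: cheapest edge leaving the tree is n2-n3 (11); add n3.
Step 7: cheapest edge leaving the tree is n3-n8 (5); add n8.
Vertex order: n2, n7, n9, n4, n6, n1, n3, n8. The 7th vertex is n3.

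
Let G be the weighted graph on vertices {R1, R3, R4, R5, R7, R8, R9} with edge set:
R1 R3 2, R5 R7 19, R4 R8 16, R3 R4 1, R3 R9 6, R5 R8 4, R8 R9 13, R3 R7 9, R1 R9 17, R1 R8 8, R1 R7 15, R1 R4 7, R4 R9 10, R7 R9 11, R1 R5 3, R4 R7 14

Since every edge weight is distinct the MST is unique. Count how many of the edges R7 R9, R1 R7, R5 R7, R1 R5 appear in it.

Sort edges by weight, then run Kruskal:
R3 R4 (1): add — endpoints in different components.
R1 R3 (2): add — endpoints in different components.
R1 R5 (3): add — endpoints in different components.
R5 R8 (4): add — endpoints in different components.
R3 R9 (6): add — endpoints in different components.
R1 R4 (7): skip — R4 and R1 already connected.
R1 R8 (8): skip — R8 and R1 already connected.
R3 R7 (9): add — endpoints in different components.
MST edge set: {R3 R4, R1 R3, R1 R5, R5 R8, R3 R9, R3 R7}.
Of the listed edges, {R1 R5} are in the MST → 1.

1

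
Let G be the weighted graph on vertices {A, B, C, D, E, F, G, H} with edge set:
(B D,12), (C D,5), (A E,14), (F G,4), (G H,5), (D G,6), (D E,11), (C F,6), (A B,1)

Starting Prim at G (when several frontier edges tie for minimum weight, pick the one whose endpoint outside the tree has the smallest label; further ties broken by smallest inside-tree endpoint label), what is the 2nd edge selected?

G-H

Grow the tree from G using Prim:
Step 1: cheapest edge leaving the tree is F G (4); add F.
Step 2: cheapest edge leaving the tree is G H (5); add H.
Step 3: cheapest edge leaving the tree is C F (6); add C.
Step 4: cheapest edge leaving the tree is C D (5); add D.
Step 5: cheapest edge leaving the tree is D E (11); add E.
Step 6: cheapest edge leaving the tree is B D (12); add B.
Step 7: cheapest edge leaving the tree is A B (1); add A.
The 2nd edge added is G H.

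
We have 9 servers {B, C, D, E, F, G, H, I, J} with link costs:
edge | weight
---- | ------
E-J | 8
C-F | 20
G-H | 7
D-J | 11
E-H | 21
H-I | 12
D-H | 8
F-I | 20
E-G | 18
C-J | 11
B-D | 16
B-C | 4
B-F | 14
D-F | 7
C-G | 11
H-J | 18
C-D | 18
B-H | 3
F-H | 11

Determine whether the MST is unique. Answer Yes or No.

No

Kruskal's algorithm — process edges by increasing weight (ties by edge label):
B-H (3): add — endpoints in different components.
B-C (4): add — endpoints in different components.
D-F (7): add — endpoints in different components.
G-H (7): add — endpoints in different components.
D-H (8): add — endpoints in different components.
E-J (8): add — endpoints in different components.
C-G (11): skip — C and G already connected.
C-J (11): add — endpoints in different components.
D-J (11): skip — D and J already connected.
F-H (11): skip — F and H already connected.
H-I (12): add — endpoints in different components.
Non-tree edge D-J has weight 11, equal to the heaviest edge on its tree cycle — swapping gives another MST of the same weight. Not unique.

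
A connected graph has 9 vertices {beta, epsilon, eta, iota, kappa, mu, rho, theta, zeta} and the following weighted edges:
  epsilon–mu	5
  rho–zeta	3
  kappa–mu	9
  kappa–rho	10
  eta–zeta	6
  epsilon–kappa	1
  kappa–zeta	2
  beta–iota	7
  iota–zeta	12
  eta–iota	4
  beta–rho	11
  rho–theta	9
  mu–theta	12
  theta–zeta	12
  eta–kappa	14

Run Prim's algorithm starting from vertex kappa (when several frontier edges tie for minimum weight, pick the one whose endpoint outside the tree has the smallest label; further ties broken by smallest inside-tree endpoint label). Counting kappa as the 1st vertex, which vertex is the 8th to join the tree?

beta

Prim's algorithm from kappa:
Step 1: cheapest edge leaving the tree is epsilon–kappa (1); add epsilon.
Step 2: cheapest edge leaving the tree is kappa–zeta (2); add zeta.
Step 3: cheapest edge leaving the tree is rho–zeta (3); add rho.
Step 4: cheapest edge leaving the tree is epsilon–mu (5); add mu.
Step 5: cheapest edge leaving the tree is eta–zeta (6); add eta.
Step 6: cheapest edge leaving the tree is eta–iota (4); add iota.
Step 7: cheapest edge leaving the tree is beta–iota (7); add beta.
Step 8: cheapest edge leaving the tree is rho–theta (9); add theta.
Vertex order: kappa, epsilon, zeta, rho, mu, eta, iota, beta, theta. The 8th vertex is beta.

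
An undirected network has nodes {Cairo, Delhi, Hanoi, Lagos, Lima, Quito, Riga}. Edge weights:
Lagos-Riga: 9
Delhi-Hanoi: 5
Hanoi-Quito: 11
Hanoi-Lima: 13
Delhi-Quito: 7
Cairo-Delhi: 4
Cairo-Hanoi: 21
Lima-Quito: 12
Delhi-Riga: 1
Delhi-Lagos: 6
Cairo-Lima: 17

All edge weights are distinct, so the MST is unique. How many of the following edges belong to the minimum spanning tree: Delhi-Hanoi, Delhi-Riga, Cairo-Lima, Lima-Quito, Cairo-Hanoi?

3

Kruskal: consider edges lightest-first.
Delhi-Riga (1): add. Components now {Delhi,Riga} {Lagos} {Hanoi} {Lima} {Quito} {Cairo}
Cairo-Delhi (4): add. Components now {Cairo,Delhi,Riga} {Lagos} {Hanoi} {Lima} {Quito}
Delhi-Hanoi (5): add. Components now {Cairo,Delhi,Hanoi,Riga} {Lagos} {Lima} {Quito}
Delhi-Lagos (6): add. Components now {Cairo,Delhi,Hanoi,Lagos,Riga} {Lima} {Quito}
Delhi-Quito (7): add. Components now {Cairo,Delhi,Hanoi,Lagos,Quito,Riga} {Lima}
Lagos-Riga (9): skip — Riga and Lagos already connected.
Hanoi-Quito (11): skip — Hanoi and Quito already connected.
Lima-Quito (12): add. Components now {Cairo,Delhi,Hanoi,Lagos,Lima,Quito,Riga}
MST edge set: {Delhi-Riga, Cairo-Delhi, Delhi-Hanoi, Delhi-Lagos, Delhi-Quito, Lima-Quito}.
Of the listed edges, {Delhi-Hanoi, Delhi-Riga, Lima-Quito} are in the MST → 3.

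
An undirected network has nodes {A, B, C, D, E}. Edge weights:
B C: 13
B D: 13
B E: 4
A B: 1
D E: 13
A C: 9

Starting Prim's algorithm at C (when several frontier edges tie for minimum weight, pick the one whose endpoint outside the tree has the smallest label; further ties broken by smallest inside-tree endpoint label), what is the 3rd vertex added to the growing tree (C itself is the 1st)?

B

Prim, starting at C.
Step 1: frontier [A C 9, B C 13] → take A C (9); add A.
Step 2: frontier [A B 1, B C 13] → take A B (1); add B.
Step 3: frontier [B E 4, B D 13] → take B E (4); add E.
Step 4: frontier [B D 13, D E 13] → take B D (13); add D.
Vertex order: C, A, B, E, D. The 3rd vertex is B.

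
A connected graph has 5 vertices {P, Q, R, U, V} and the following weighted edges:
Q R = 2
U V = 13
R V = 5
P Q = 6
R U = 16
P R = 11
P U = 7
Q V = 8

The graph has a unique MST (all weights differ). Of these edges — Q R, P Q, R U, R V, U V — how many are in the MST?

Kruskal's algorithm — process edges by increasing weight (ties by edge label):
Q R (2): add — endpoints in different components.
R V (5): add — endpoints in different components.
P Q (6): add — endpoints in different components.
P U (7): add — endpoints in different components.
MST edge set: {Q R, R V, P Q, P U}.
Of the listed edges, {Q R, P Q, R V} are in the MST → 3.

3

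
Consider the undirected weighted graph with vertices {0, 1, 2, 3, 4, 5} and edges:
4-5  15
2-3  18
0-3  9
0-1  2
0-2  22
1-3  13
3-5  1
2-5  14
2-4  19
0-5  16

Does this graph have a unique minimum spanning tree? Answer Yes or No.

Yes

Kruskal: consider edges lightest-first.
3-5 (1): add. Components now {0} {1} {2} {3,5} {4}
0-1 (2): add. Components now {0,1} {2} {3,5} {4}
0-3 (9): add. Components now {0,1,3,5} {2} {4}
1-3 (13): skip — 1 and 3 already connected.
2-5 (14): add. Components now {0,1,2,3,5} {4}
4-5 (15): add. Components now {0,1,2,3,4,5}
Every non-tree edge has weight strictly greater than the heaviest edge on the tree path between its endpoints, so the MST is unique.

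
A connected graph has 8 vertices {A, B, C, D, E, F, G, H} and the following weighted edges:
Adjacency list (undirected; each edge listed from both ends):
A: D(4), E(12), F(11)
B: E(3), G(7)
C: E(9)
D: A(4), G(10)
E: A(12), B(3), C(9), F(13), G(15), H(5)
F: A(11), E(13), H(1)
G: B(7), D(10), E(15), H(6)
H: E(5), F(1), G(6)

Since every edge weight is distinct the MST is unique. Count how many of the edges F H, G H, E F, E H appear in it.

3

Kruskal: consider edges lightest-first.
F H (1): add — endpoints in different components.
B E (3): add — endpoints in different components.
A D (4): add — endpoints in different components.
E H (5): add — endpoints in different components.
G H (6): add — endpoints in different components.
B G (7): skip — B and G already connected.
C E (9): add — endpoints in different components.
D G (10): add — endpoints in different components.
MST edge set: {F H, B E, A D, E H, G H, C E, D G}.
Of the listed edges, {F H, G H, E H} are in the MST → 3.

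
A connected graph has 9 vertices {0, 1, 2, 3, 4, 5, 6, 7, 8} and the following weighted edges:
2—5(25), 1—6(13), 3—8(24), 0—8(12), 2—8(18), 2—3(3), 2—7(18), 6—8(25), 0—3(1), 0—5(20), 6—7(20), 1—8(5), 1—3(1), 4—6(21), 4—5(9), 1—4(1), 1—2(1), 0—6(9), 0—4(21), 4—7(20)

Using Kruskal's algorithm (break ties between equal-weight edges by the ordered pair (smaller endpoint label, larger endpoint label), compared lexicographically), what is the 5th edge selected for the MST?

Kruskal: consider edges lightest-first.
0—3 (1): add — endpoints in different components.
1—2 (1): add — endpoints in different components.
1—3 (1): add — endpoints in different components.
1—4 (1): add — endpoints in different components.
2—3 (3): skip — 2 and 3 already connected.
1—8 (5): add — endpoints in different components.
0—6 (9): add — endpoints in different components.
4—5 (9): add — endpoints in different components.
0—8 (12): skip — 0 and 8 already connected.
1—6 (13): skip — 1 and 6 already connected.
2—7 (18): add — endpoints in different components.
The 5th edge added is 1—8.

1-8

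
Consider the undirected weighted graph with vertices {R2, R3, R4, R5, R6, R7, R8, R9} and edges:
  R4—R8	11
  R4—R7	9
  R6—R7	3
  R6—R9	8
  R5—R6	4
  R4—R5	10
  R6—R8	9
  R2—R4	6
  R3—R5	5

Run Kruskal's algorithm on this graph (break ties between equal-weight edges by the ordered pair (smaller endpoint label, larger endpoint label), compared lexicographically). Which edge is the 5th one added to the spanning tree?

R6-R9

Sort edges by weight, then run Kruskal:
R6—R7 (3): add — endpoints in different components.
R5—R6 (4): add — endpoints in different components.
R3—R5 (5): add — endpoints in different components.
R2—R4 (6): add — endpoints in different components.
R6—R9 (8): add — endpoints in different components.
R4—R7 (9): add — endpoints in different components.
R6—R8 (9): add — endpoints in different components.
The 5th edge added is R6—R9.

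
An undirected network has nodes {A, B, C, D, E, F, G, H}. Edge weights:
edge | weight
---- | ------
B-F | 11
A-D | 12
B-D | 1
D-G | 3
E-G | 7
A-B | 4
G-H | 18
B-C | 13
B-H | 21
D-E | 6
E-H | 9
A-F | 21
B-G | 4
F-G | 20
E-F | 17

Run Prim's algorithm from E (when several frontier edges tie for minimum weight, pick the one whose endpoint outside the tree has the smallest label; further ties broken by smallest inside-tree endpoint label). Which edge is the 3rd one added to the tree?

Prim's algorithm from E:
Step 1: cheapest edge leaving the tree is D-E (6); add D.
Step 2: cheapest edge leaving the tree is B-D (1); add B.
Step 3: cheapest edge leaving the tree is D-G (3); add G.
Step 4: cheapest edge leaving the tree is A-B (4); add A.
Step 5: cheapest edge leaving the tree is E-H (9); add H.
Step 6: cheapest edge leaving the tree is B-F (11); add F.
Step 7: cheapest edge leaving the tree is B-C (13); add C.
The 3rd edge added is D-G.

D-G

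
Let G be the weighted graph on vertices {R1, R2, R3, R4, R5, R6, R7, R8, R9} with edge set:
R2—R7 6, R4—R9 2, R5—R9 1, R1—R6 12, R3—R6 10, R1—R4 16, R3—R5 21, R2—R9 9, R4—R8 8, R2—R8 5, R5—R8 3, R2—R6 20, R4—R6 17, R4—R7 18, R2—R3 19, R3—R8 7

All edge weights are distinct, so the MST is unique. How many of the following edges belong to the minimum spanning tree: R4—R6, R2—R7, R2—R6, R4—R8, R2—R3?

Sort edges by weight, then run Kruskal:
R5—R9 (1): add — endpoints in different components.
R4—R9 (2): add — endpoints in different components.
R5—R8 (3): add — endpoints in different components.
R2—R8 (5): add — endpoints in different components.
R2—R7 (6): add — endpoints in different components.
R3—R8 (7): add — endpoints in different components.
R4—R8 (8): skip — R4 and R8 already connected.
R2—R9 (9): skip — R9 and R2 already connected.
R3—R6 (10): add — endpoints in different components.
R1—R6 (12): add — endpoints in different components.
MST edge set: {R5—R9, R4—R9, R5—R8, R2—R8, R2—R7, R3—R8, R3—R6, R1—R6}.
Of the listed edges, {R2—R7} are in the MST → 1.

1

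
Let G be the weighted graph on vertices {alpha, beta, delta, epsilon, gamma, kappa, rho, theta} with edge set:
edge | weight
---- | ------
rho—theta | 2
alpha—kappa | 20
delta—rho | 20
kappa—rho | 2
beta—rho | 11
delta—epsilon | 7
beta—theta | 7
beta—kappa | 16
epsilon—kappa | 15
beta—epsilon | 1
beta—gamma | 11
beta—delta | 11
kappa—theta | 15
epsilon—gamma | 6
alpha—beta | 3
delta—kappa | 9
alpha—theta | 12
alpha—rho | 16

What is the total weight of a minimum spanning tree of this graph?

Prim's algorithm from epsilon:
Step 1: cheapest edge leaving the tree is beta—epsilon (1); add beta.
Step 2: cheapest edge leaving the tree is alpha—beta (3); add alpha.
Step 3: cheapest edge leaving the tree is epsilon—gamma (6); add gamma.
Step 4: cheapest edge leaving the tree is delta—epsilon (7); add delta.
Step 5: cheapest edge leaving the tree is beta—theta (7); add theta.
Step 6: cheapest edge leaving the tree is rho—theta (2); add rho.
Step 7: cheapest edge leaving the tree is kappa—rho (2); add kappa.
MST edges: beta—epsilon, alpha—beta, epsilon—gamma, delta—epsilon, beta—theta, rho—theta, kappa—rho; total weight 1+3+6+7+7+2+2 = 28.

28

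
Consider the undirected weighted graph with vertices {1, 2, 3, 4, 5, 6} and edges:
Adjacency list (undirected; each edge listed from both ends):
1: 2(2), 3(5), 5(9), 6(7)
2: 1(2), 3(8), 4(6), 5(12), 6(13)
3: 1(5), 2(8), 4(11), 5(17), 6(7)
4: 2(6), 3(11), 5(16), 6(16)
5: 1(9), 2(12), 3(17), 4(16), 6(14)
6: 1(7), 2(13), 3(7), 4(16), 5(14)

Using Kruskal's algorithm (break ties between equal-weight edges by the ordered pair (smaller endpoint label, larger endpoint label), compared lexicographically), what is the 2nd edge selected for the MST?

Sort edges by weight, then run Kruskal:
1 2 (2): add — endpoints in different components.
1 3 (5): add — endpoints in different components.
2 4 (6): add — endpoints in different components.
1 6 (7): add — endpoints in different components.
3 6 (7): skip — 3 and 6 already connected.
2 3 (8): skip — 2 and 3 already connected.
1 5 (9): add — endpoints in different components.
The 2nd edge added is 1 3.

1-3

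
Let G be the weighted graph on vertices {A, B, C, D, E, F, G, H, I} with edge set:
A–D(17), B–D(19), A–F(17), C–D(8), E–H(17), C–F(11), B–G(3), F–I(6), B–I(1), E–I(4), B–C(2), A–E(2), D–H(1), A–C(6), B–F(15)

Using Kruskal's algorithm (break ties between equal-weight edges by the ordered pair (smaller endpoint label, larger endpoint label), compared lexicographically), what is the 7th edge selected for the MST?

F-I

Kruskal's algorithm — process edges by increasing weight (ties by edge label):
B–I (1): add — endpoints in different components.
D–H (1): add — endpoints in different components.
A–E (2): add — endpoints in different components.
B–C (2): add — endpoints in different components.
B–G (3): add — endpoints in different components.
E–I (4): add — endpoints in different components.
A–C (6): skip — A and C already connected.
F–I (6): add — endpoints in different components.
C–D (8): add — endpoints in different components.
The 7th edge added is F–I.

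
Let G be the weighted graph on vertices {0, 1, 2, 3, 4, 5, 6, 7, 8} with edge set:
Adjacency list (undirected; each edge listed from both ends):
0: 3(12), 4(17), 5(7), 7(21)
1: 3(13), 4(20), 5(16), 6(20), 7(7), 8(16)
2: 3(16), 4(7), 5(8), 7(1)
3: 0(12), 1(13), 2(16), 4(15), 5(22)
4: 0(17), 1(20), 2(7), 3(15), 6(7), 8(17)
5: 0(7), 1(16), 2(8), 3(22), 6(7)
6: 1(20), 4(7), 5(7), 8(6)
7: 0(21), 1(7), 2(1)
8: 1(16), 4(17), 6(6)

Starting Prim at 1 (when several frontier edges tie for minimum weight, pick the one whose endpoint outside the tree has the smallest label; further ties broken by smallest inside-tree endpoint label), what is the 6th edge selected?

5-6

Prim's algorithm from 1:
Step 1: cheapest edge leaving the tree is 1-7 (7); add 7.
Step 2: cheapest edge leaving the tree is 2-7 (1); add 2.
Step 3: cheapest edge leaving the tree is 2-4 (7); add 4.
Step 4: cheapest edge leaving the tree is 4-6 (7); add 6.
Step 5: cheapest edge leaving the tree is 6-8 (6); add 8.
Step 6: cheapest edge leaving the tree is 5-6 (7); add 5.
Step 7: cheapest edge leaving the tree is 0-5 (7); add 0.
Step 8: cheapest edge leaving the tree is 0-3 (12); add 3.
The 6th edge added is 5-6.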